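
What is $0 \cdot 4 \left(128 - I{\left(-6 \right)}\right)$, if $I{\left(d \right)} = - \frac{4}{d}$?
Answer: $0$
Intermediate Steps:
$0 \cdot 4 \left(128 - I{\left(-6 \right)}\right) = 0 \cdot 4 \left(128 - - \frac{4}{-6}\right) = 0 \left(128 - \left(-4\right) \left(- \frac{1}{6}\right)\right) = 0 \left(128 - \frac{2}{3}\right) = 0 \cdot \frac{382}{3} = 0$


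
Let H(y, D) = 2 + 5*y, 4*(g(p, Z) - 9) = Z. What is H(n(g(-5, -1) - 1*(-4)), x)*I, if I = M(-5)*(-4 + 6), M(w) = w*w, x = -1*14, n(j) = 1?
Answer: 350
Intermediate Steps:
g(p, Z) = 9 + Z/4
x = -14
M(w) = w²
I = 50 (I = (-5)²*(-4 + 6) = 25*2 = 50)
H(n(g(-5, -1) - 1*(-4)), x)*I = (2 + 5*1)*50 = (2 + 5)*50 = 7*50 = 350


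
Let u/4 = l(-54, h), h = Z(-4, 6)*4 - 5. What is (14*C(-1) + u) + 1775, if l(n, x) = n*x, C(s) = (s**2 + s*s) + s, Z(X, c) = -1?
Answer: 3733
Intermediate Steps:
C(s) = s + 2*s**2 (C(s) = (s**2 + s**2) + s = 2*s**2 + s = s + 2*s**2)
h = -9 (h = -1*4 - 5 = -4 - 5 = -9)
u = 1944 (u = 4*(-54*(-9)) = 4*486 = 1944)
(14*C(-1) + u) + 1775 = (14*(-(1 + 2*(-1))) + 1944) + 1775 = (14*(-(1 - 2)) + 1944) + 1775 = (14*(-1*(-1)) + 1944) + 1775 = (14*1 + 1944) + 1775 = (14 + 1944) + 1775 = 1958 + 1775 = 3733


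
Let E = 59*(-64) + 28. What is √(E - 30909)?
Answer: I*√34657 ≈ 186.16*I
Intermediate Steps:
E = -3748 (E = -3776 + 28 = -3748)
√(E - 30909) = √(-3748 - 30909) = √(-34657) = I*√34657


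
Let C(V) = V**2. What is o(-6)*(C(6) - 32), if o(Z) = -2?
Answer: -8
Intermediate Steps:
o(-6)*(C(6) - 32) = -2*(6**2 - 32) = -2*(36 - 32) = -2*4 = -8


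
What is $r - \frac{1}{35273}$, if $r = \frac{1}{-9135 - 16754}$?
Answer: $- \frac{61162}{913182697} \approx -6.6977 \cdot 10^{-5}$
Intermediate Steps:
$r = - \frac{1}{25889}$ ($r = \frac{1}{-25889} = - \frac{1}{25889} \approx -3.8626 \cdot 10^{-5}$)
$r - \frac{1}{35273} = - \frac{1}{25889} - \frac{1}{35273} = - \frac{61162}{913182697}$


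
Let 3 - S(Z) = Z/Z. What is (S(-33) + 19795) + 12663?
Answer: 32460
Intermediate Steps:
S(Z) = 2 (S(Z) = 3 - Z/Z = 3 - 1*1 = 3 - 1 = 2)
(S(-33) + 19795) + 12663 = (2 + 19795) + 12663 = 19797 + 12663 = 32460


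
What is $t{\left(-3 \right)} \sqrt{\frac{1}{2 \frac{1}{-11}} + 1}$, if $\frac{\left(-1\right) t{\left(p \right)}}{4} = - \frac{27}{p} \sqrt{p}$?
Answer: $54 \sqrt{6} \approx 132.27$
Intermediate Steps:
$t{\left(p \right)} = \frac{108}{\sqrt{p}}$ ($t{\left(p \right)} = - 4 - \frac{27}{p} \sqrt{p} = - 4 \left(- \frac{27}{\sqrt{p}}\right) = \frac{108}{\sqrt{p}}$)
$t{\left(-3 \right)} \sqrt{\frac{1}{2 \frac{1}{-11}} + 1} = \frac{108}{i \sqrt{3}} \sqrt{\frac{1}{2 \frac{1}{-11}} + 1} = 108 \left(- \frac{i \sqrt{3}}{3}\right) \sqrt{\frac{1}{2 \left(- \frac{1}{11}\right)} + 1} = - 36 i \sqrt{3} \sqrt{\frac{1}{- \frac{2}{11}} + 1} = - 36 i \sqrt{3} \sqrt{- \frac{11}{2} + 1} = - 36 i \sqrt{3} \sqrt{- \frac{9}{2}} = - 36 i \sqrt{3} \frac{3 i \sqrt{2}}{2} = 54 \sqrt{6}$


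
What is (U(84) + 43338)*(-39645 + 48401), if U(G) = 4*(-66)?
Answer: 377155944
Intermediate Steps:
U(G) = -264
(U(84) + 43338)*(-39645 + 48401) = (-264 + 43338)*(-39645 + 48401) = 43074*8756 = 377155944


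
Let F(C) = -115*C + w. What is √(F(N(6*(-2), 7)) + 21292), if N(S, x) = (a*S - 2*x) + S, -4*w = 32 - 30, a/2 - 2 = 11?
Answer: √240646/2 ≈ 245.28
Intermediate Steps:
a = 26 (a = 4 + 2*11 = 4 + 22 = 26)
w = -½ (w = -(32 - 30)/4 = -¼*2 = -½ ≈ -0.50000)
N(S, x) = -2*x + 27*S (N(S, x) = (26*S - 2*x) + S = (-2*x + 26*S) + S = -2*x + 27*S)
F(C) = -½ - 115*C (F(C) = -115*C - ½ = -½ - 115*C)
√(F(N(6*(-2), 7)) + 21292) = √((-½ - 115*(-2*7 + 27*(6*(-2)))) + 21292) = √((-½ - 115*(-14 + 27*(-12))) + 21292) = √((-½ - 115*(-14 - 324)) + 21292) = √((-½ - 115*(-338)) + 21292) = √((-½ + 38870) + 21292) = √(77739/2 + 21292) = √(120323/2) = √240646/2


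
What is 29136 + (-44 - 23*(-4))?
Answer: 29184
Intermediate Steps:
29136 + (-44 - 23*(-4)) = 29136 + (-44 + 92) = 29136 + 48 = 29184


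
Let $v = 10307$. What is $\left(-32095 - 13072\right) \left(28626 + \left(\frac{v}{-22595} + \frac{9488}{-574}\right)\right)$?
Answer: $- \frac{8379505331139867}{6484765} \approx -1.2922 \cdot 10^{9}$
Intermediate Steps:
$\left(-32095 - 13072\right) \left(28626 + \left(\frac{v}{-22595} + \frac{9488}{-574}\right)\right) = \left(-32095 - 13072\right) \left(28626 + \left(\frac{10307}{-22595} + \frac{9488}{-574}\right)\right) = - 45167 \left(28626 + \left(10307 \left(- \frac{1}{22595}\right) + 9488 \left(- \frac{1}{574}\right)\right)\right) = - 45167 \left(28626 - \frac{110148789}{6484765}\right) = \left(-45167\right) \frac{185522734101}{6484765} = - \frac{8379505331139867}{6484765}$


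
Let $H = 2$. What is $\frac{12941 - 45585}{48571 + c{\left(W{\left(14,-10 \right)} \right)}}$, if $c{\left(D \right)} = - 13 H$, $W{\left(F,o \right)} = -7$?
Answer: $- \frac{32644}{48545} \approx -0.67245$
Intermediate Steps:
$c{\left(D \right)} = -26$ ($c{\left(D \right)} = \left(-13\right) 2 = -26$)
$\frac{12941 - 45585}{48571 + c{\left(W{\left(14,-10 \right)} \right)}} = \frac{12941 - 45585}{48571 - 26} = - \frac{32644}{48545}$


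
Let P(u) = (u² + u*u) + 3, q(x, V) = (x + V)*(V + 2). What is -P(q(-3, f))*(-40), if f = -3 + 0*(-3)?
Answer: 3000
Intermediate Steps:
f = -3 (f = -3 + 0 = -3)
q(x, V) = (2 + V)*(V + x) (q(x, V) = (V + x)*(2 + V) = (2 + V)*(V + x))
P(u) = 3 + 2*u² (P(u) = (u² + u²) + 3 = 2*u² + 3 = 3 + 2*u²)
-P(q(-3, f))*(-40) = -(3 + 2*((-3)² + 2*(-3) + 2*(-3) - 3*(-3))²)*(-40) = -(3 + 2*(9 - 6 - 6 + 9)²)*(-40) = -(3 + 2*6²)*(-40) = -(3 + 2*36)*(-40) = -(3 + 72)*(-40) = -75*(-40) = -1*(-3000) = 3000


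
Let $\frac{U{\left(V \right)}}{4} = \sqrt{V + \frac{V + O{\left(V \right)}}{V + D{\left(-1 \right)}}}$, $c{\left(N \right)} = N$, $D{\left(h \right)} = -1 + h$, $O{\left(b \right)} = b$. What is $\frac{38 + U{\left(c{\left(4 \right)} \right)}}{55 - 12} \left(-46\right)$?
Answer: $- \frac{1748}{43} - \frac{368 \sqrt{2}}{43} \approx -52.754$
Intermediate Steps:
$U{\left(V \right)} = 4 \sqrt{V + \frac{2 V}{-2 + V}}$ ($U{\left(V \right)} = 4 \sqrt{V + \frac{V + V}{V - 2}} = 4 \sqrt{V + \frac{2 V}{V - 2}} = 4 \sqrt{V + \frac{2 V}{-2 + V}}$)
$\frac{38 + U{\left(c{\left(4 \right)} \right)}}{55 - 12} \left(-46\right) = \frac{38 + 4 \sqrt{\frac{4^{2}}{-2 + 4}}}{55 - 12} \left(-46\right) = \frac{38 + 4 \sqrt{\frac{16}{2}}}{43} \left(-46\right) = \left(38 + 4 \sqrt{16 \cdot \frac{1}{2}}\right) \frac{1}{43} \left(-46\right) = \left(38 + 4 \sqrt{8}\right) \frac{1}{43} \left(-46\right) = \left(38 + 4 \cdot 2 \sqrt{2}\right) \frac{1}{43} \left(-46\right) = \left(38 + 8 \sqrt{2}\right) \frac{1}{43} \left(-46\right) = \left(\frac{38}{43} + \frac{8 \sqrt{2}}{43}\right) \left(-46\right) = - \frac{1748}{43} - \frac{368 \sqrt{2}}{43}$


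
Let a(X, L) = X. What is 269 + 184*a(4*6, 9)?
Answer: 4685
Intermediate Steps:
269 + 184*a(4*6, 9) = 269 + 184*(4*6) = 269 + 184*24 = 269 + 4416 = 4685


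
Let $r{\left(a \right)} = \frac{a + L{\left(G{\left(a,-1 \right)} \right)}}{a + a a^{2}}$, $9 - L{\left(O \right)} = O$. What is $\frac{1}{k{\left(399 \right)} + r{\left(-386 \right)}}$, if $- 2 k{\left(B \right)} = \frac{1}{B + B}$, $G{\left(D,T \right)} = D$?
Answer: $- \frac{45895247916}{28763603} \approx -1595.6$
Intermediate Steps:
$k{\left(B \right)} = - \frac{1}{4 B}$ ($k{\left(B \right)} = - \frac{1}{2 \left(B + B\right)} = - \frac{1}{2 \cdot 2 B} = - \frac{\frac{1}{2} \frac{1}{B}}{2} = - \frac{1}{4 B}$)
$L{\left(O \right)} = 9 - O$
$r{\left(a \right)} = \frac{9}{a + a^{3}}$ ($r{\left(a \right)} = \frac{a - \left(-9 + a\right)}{a + a a^{2}} = \frac{9}{a + a^{3}}$)
$\frac{1}{k{\left(399 \right)} + r{\left(-386 \right)}} = \frac{1}{- \frac{1}{4 \cdot 399} + \frac{9}{-386 + \left(-386\right)^{3}}} = \frac{1}{\left(- \frac{1}{4}\right) \frac{1}{399} + \frac{9}{-386 - 57512456}} = \frac{1}{- \frac{1}{1596} + \frac{9}{-57512842}} = \frac{1}{- \frac{1}{1596} + 9 \left(- \frac{1}{57512842}\right)} = \frac{1}{- \frac{1}{1596} - \frac{9}{57512842}} = \frac{1}{- \frac{28763603}{45895247916}} = - \frac{45895247916}{28763603}$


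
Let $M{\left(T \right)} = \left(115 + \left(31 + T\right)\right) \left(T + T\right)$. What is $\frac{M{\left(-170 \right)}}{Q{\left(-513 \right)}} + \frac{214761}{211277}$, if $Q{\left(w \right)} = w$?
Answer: $- \frac{537949309}{36128367} \approx -14.89$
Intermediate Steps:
$M{\left(T \right)} = 2 T \left(146 + T\right)$ ($M{\left(T \right)} = \left(146 + T\right) 2 T = 2 T \left(146 + T\right)$)
$\frac{M{\left(-170 \right)}}{Q{\left(-513 \right)}} + \frac{214761}{211277} = \frac{2 \left(-170\right) \left(146 - 170\right)}{-513} + \frac{214761}{211277} = 2 \left(-170\right) \left(-24\right) \left(- \frac{1}{513}\right) + 214761 \cdot \frac{1}{211277} = 8160 \left(- \frac{1}{513}\right) + \frac{214761}{211277} = - \frac{2720}{171} + \frac{214761}{211277} = - \frac{537949309}{36128367}$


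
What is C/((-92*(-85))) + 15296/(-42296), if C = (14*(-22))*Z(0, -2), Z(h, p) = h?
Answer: -1912/5287 ≈ -0.36164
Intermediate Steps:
C = 0 (C = (14*(-22))*0 = -308*0 = 0)
C/((-92*(-85))) + 15296/(-42296) = 0/((-92*(-85))) + 15296/(-42296) = 0/7820 + 15296*(-1/42296) = 0*(1/7820) - 1912/5287 = 0 - 1912/5287 = -1912/5287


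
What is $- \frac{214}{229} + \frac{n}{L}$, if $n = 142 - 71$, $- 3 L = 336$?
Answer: $- \frac{40227}{25648} \approx -1.5684$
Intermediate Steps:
$L = -112$ ($L = \left(- \frac{1}{3}\right) 336 = -112$)
$n = 71$
$- \frac{214}{229} + \frac{n}{L} = - \frac{214}{229} + \frac{71}{-112} = \left(-214\right) \frac{1}{229} + 71 \left(- \frac{1}{112}\right) = - \frac{214}{229} - \frac{71}{112} = - \frac{40227}{25648}$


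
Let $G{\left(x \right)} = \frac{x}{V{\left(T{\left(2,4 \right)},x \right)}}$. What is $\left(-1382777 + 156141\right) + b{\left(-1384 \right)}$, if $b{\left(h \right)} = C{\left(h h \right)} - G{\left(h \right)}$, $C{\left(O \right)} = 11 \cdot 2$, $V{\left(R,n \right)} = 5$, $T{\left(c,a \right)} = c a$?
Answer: $- \frac{6131686}{5} \approx -1.2263 \cdot 10^{6}$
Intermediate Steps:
$T{\left(c,a \right)} = a c$
$G{\left(x \right)} = \frac{x}{5}$
$C{\left(O \right)} = 22$
$b{\left(h \right)} = 22 - \frac{h}{5}$
$\left(-1382777 + 156141\right) + b{\left(-1384 \right)} = \left(-1382777 + 156141\right) + \left(22 - - \frac{1384}{5}\right) = -1226636 + \left(22 + \frac{1384}{5}\right) = -1226636 + \frac{1494}{5} = - \frac{6131686}{5}$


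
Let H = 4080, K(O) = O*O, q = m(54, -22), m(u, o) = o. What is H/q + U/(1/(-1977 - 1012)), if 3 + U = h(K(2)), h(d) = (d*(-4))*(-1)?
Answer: -429467/11 ≈ -39042.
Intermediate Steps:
q = -22
K(O) = O**2
h(d) = 4*d (h(d) = -4*d*(-1) = 4*d)
U = 13 (U = -3 + 4*2**2 = -3 + 4*4 = -3 + 16 = 13)
H/q + U/(1/(-1977 - 1012)) = 4080/(-22) + 13/(1/(-1977 - 1012)) = 4080*(-1/22) + 13/(1/(-2989)) = -2040/11 + 13/(-1/2989) = -2040/11 + 13*(-2989) = -2040/11 - 38857 = -429467/11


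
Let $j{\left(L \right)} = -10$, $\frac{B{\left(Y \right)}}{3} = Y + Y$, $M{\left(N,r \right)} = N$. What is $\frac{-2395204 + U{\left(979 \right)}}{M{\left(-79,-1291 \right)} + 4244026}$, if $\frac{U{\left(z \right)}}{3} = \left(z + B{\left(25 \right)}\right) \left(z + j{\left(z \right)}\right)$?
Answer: $\frac{886799}{4243947} \approx 0.20896$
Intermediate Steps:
$B{\left(Y \right)} = 6 Y$ ($B{\left(Y \right)} = 3 \left(Y + Y\right) = 3 \cdot 2 Y = 6 Y$)
$U{\left(z \right)} = 3 \left(-10 + z\right) \left(150 + z\right)$ ($U{\left(z \right)} = 3 \left(z + 6 \cdot 25\right) \left(z - 10\right) = 3 \left(z + 150\right) \left(-10 + z\right) = 3 \left(150 + z\right) \left(-10 + z\right) = 3 \left(-10 + z\right) \left(150 + z\right)$)
$\frac{-2395204 + U{\left(979 \right)}}{M{\left(-79,-1291 \right)} + 4244026} = \frac{-2395204 + \left(-4500 + 3 \cdot 979^{2} + 420 \cdot 979\right)}{-79 + 4244026} = \frac{-2395204 + \left(-4500 + 3 \cdot 958441 + 411180\right)}{4243947} = \left(-2395204 + \left(-4500 + 2875323 + 411180\right)\right) \frac{1}{4243947} = \left(-2395204 + 3282003\right) \frac{1}{4243947} = 886799 \cdot \frac{1}{4243947} = \frac{886799}{4243947}$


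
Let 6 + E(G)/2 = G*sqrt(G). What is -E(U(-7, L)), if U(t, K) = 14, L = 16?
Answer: 12 - 28*sqrt(14) ≈ -92.766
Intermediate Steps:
E(G) = -12 + 2*G**(3/2) (E(G) = -12 + 2*(G*sqrt(G)) = -12 + 2*G**(3/2))
-E(U(-7, L)) = -(-12 + 2*14**(3/2)) = -(-12 + 2*(14*sqrt(14))) = -(-12 + 28*sqrt(14)) = 12 - 28*sqrt(14)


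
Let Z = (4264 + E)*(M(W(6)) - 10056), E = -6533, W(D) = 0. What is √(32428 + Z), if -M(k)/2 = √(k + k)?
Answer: 2*√5712373 ≈ 4780.1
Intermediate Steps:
M(k) = -2*√2*√k (M(k) = -2*√(k + k) = -2*√2*√k)
Z = 22817064 (Z = (4264 - 6533)*(-2*√2*√0 - 10056) = -2269*(-2*√2*0 - 10056) = -2269*(0 - 10056) = -2269*(-10056) = 22817064)
√(32428 + Z) = √(32428 + 22817064) = √22849492 = 2*√5712373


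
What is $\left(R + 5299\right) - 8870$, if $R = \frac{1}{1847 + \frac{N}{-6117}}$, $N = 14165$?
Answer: $- \frac{40294922197}{11283934} \approx -3571.0$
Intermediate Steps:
$R = \frac{6117}{11283934}$ ($R = \frac{1}{1847 + \frac{14165}{-6117}} = \frac{1}{1847 + 14165 \left(- \frac{1}{6117}\right)} = \frac{1}{1847 - \frac{14165}{6117}} = \frac{1}{\frac{11283934}{6117}} = \frac{6117}{11283934} \approx 0.0005421$)
$\left(R + 5299\right) - 8870 = \left(\frac{6117}{11283934} + 5299\right) - 8870 = \frac{59793572383}{11283934} - 8870 = - \frac{40294922197}{11283934}$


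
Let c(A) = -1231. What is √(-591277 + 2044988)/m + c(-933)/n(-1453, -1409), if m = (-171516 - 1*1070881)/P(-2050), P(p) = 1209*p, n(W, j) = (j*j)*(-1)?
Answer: 1231/1985281 + 190650*√1453711/95569 ≈ 2405.2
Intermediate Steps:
n(W, j) = -j² (n(W, j) = j²*(-1) = -j²)
m = 95569/190650 (m = (-171516 - 1*1070881)/((1209*(-2050))) = (-171516 - 1070881)/(-2478450) = -1242397*(-1/2478450) = 95569/190650 ≈ 0.50128)
√(-591277 + 2044988)/m + c(-933)/n(-1453, -1409) = √(-591277 + 2044988)/(95569/190650) - 1231/((-1*(-1409)²)) = √1453711*(190650/95569) - 1231/((-1*1985281)) = 190650*√1453711/95569 - 1231/(-1985281) = 190650*√1453711/95569 - 1231*(-1/1985281) = 190650*√1453711/95569 + 1231/1985281 = 1231/1985281 + 190650*√1453711/95569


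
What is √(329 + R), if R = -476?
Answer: 7*I*√3 ≈ 12.124*I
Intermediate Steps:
√(329 + R) = √(329 - 476) = √(-147) = 7*I*√3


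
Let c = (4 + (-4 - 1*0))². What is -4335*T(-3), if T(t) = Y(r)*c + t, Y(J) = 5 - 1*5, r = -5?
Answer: 13005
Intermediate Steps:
c = 0 (c = (4 + (-4 + 0))² = (4 - 4)² = 0² = 0)
Y(J) = 0 (Y(J) = 5 - 5 = 0)
T(t) = t (T(t) = 0*0 + t = 0 + t = t)
-4335*T(-3) = -4335*(-3) = 13005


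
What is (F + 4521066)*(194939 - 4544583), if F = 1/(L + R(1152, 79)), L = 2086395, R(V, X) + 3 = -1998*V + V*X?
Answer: -611071067656973885/31074 ≈ -1.9665e+13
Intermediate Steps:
R(V, X) = -3 - 1998*V + V*X (R(V, X) = -3 + (-1998*V + V*X) = -3 - 1998*V + V*X)
F = -1/124296 (F = 1/(2086395 + (-3 - 1998*1152 + 1152*79)) = 1/(2086395 + (-3 - 2301696 + 91008)) = 1/(2086395 - 2210691) = 1/(-124296) = -1/124296 ≈ -8.0453e-6)
(F + 4521066)*(194939 - 4544583) = (-1/124296 + 4521066)*(194939 - 4544583) = (561950419535/124296)*(-4349644) = -611071067656973885/31074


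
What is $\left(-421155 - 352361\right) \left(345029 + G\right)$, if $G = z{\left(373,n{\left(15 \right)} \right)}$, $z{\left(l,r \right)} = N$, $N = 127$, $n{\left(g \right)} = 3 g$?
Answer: $-266983688496$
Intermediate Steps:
$z{\left(l,r \right)} = 127$
$G = 127$
$\left(-421155 - 352361\right) \left(345029 + G\right) = \left(-421155 - 352361\right) \left(345029 + 127\right) = \left(-773516\right) 345156 = -266983688496$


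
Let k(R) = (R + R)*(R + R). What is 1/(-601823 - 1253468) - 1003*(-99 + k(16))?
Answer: -1721292607526/1855291 ≈ -9.2778e+5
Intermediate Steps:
k(R) = 4*R² (k(R) = (2*R)*(2*R) = 4*R²)
1/(-601823 - 1253468) - 1003*(-99 + k(16)) = 1/(-601823 - 1253468) - 1003*(-99 + 4*16²) = 1/(-1855291) - 1003*(-99 + 4*256) = -1/1855291 - 1003*(-99 + 1024) = -1/1855291 - 1003*925 = -1/1855291 - 1*927775 = -1/1855291 - 927775 = -1721292607526/1855291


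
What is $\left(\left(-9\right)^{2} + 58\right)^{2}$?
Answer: $19321$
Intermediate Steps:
$\left(\left(-9\right)^{2} + 58\right)^{2} = \left(81 + 58\right)^{2} = 139^{2} = 19321$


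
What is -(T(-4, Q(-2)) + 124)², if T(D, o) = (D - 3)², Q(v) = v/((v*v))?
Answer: -29929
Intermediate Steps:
Q(v) = 1/v (Q(v) = v/(v²) = v/v² = 1/v)
T(D, o) = (-3 + D)²
-(T(-4, Q(-2)) + 124)² = -((-3 - 4)² + 124)² = -((-7)² + 124)² = -(49 + 124)² = -1*173² = -1*29929 = -29929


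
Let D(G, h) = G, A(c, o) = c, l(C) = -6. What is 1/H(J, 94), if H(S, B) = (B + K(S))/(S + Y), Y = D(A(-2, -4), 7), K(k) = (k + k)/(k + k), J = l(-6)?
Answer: -8/95 ≈ -0.084211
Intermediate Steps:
J = -6
K(k) = 1 (K(k) = (2*k)/((2*k)) = (2*k)*(1/(2*k)) = 1)
Y = -2
H(S, B) = (1 + B)/(-2 + S) (H(S, B) = (B + 1)/(S - 2) = (1 + B)/(-2 + S))
1/H(J, 94) = 1/((1 + 94)/(-2 - 6)) = 1/(95/(-8)) = 1/(-⅛*95) = 1/(-95/8) = -8/95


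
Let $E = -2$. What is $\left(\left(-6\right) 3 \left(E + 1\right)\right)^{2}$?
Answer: $324$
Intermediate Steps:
$\left(\left(-6\right) 3 \left(E + 1\right)\right)^{2} = \left(\left(-6\right) 3 \left(-2 + 1\right)\right)^{2} = \left(\left(-18\right) \left(-1\right)\right)^{2} = 18^{2} = 324$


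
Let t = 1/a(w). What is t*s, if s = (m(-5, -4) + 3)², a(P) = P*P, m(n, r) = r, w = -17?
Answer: 1/289 ≈ 0.0034602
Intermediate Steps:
a(P) = P²
s = 1 (s = (-4 + 3)² = (-1)² = 1)
t = 1/289 (t = 1/((-17)²) = 1/289 ≈ 0.0034602)
t*s = (1/289)*1 = 1/289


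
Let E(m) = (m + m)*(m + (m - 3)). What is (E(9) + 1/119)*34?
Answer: 64262/7 ≈ 9180.3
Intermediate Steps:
E(m) = 2*m*(-3 + 2*m) (E(m) = (2*m)*(m + (-3 + m)) = (2*m)*(-3 + 2*m) = 2*m*(-3 + 2*m))
(E(9) + 1/119)*34 = (2*9*(-3 + 2*9) + 1/119)*34 = (2*9*(-3 + 18) + 1/119)*34 = (2*9*15 + 1/119)*34 = (270 + 1/119)*34 = (32131/119)*34 = 64262/7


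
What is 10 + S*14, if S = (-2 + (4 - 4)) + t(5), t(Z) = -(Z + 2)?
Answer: -116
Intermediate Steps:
t(Z) = -2 - Z (t(Z) = -(2 + Z) = -2 - Z)
S = -9 (S = (-2 + (4 - 4)) + (-2 - 1*5) = (-2 + 0) + (-2 - 5) = -2 - 7 = -9)
10 + S*14 = 10 - 9*14 = 10 - 126 = -116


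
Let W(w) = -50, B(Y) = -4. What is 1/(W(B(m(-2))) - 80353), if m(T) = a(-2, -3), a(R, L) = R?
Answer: -1/80403 ≈ -1.2437e-5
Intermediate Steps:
m(T) = -2
1/(W(B(m(-2))) - 80353) = 1/(-50 - 80353) = 1/(-80403) = -1/80403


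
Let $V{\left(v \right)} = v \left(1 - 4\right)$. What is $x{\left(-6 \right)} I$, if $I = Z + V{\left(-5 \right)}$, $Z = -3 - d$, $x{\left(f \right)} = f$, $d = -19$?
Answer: $-186$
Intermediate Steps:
$V{\left(v \right)} = - 3 v$ ($V{\left(v \right)} = v \left(-3\right) = - 3 v$)
$Z = 16$ ($Z = -3 - -19 = -3 + 19 = 16$)
$I = 31$ ($I = 16 - -15 = 16 + 15 = 31$)
$x{\left(-6 \right)} I = \left(-6\right) 31 = -186$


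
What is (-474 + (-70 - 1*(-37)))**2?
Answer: 257049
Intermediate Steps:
(-474 + (-70 - 1*(-37)))**2 = (-474 + (-70 + 37))**2 = (-474 - 33)**2 = (-507)**2 = 257049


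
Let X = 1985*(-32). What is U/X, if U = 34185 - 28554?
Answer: -5631/63520 ≈ -0.088649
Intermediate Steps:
X = -63520
U = 5631
U/X = 5631/(-63520) = 5631*(-1/63520) = -5631/63520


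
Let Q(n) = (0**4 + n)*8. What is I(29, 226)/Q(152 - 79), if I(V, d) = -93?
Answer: -93/584 ≈ -0.15925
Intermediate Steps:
Q(n) = 8*n (Q(n) = (0 + n)*8 = n*8 = 8*n)
I(29, 226)/Q(152 - 79) = -93*1/(8*(152 - 79)) = -93/(8*73) = -93/584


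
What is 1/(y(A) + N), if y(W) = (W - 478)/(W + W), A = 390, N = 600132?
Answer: 195/117025718 ≈ 1.6663e-6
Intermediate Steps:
y(W) = (-478 + W)/(2*W) (y(W) = (-478 + W)/((2*W)) = (-478 + W)*(1/(2*W)) = (-478 + W)/(2*W))
1/(y(A) + N) = 1/((½)*(-478 + 390)/390 + 600132) = 1/((½)*(1/390)*(-88) + 600132) = 1/(-22/195 + 600132) = 1/(117025718/195) = 195/117025718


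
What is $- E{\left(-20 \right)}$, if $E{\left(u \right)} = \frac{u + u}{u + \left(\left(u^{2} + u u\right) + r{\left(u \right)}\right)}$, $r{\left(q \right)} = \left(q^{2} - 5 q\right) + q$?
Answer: $\frac{2}{63} \approx 0.031746$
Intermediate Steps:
$r{\left(q \right)} = q^{2} - 4 q$
$E{\left(u \right)} = \frac{2 u}{u + 2 u^{2} + u \left(-4 + u\right)}$ ($E{\left(u \right)} = \frac{u + u}{u + \left(\left(u^{2} + u u\right) + u \left(-4 + u\right)\right)} = \frac{2 u}{u + \left(\left(u^{2} + u^{2}\right) + u \left(-4 + u\right)\right)} = \frac{2 u}{u + \left(2 u^{2} + u \left(-4 + u\right)\right)} = \frac{2 u}{u + 2 u^{2} + u \left(-4 + u\right)}$)
$- E{\left(-20 \right)} = - \frac{2}{3 \left(-1 - 20\right)} = - \frac{2}{3 \left(-21\right)} = - \frac{2 \left(-1\right)}{3 \cdot 21} = \left(-1\right) \left(- \frac{2}{63}\right) = \frac{2}{63}$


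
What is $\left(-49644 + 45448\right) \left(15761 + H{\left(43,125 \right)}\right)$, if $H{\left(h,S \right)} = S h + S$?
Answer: $-89211156$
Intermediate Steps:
$H{\left(h,S \right)} = S + S h$
$\left(-49644 + 45448\right) \left(15761 + H{\left(43,125 \right)}\right) = \left(-49644 + 45448\right) \left(15761 + 125 \left(1 + 43\right)\right) = - 4196 \left(15761 + 125 \cdot 44\right) = - 4196 \left(15761 + 5500\right) = \left(-4196\right) 21261 = -89211156$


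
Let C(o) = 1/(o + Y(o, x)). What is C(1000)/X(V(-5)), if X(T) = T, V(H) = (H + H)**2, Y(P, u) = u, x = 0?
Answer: 1/100000 ≈ 1.0000e-5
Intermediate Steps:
V(H) = 4*H**2 (V(H) = (2*H)**2 = 4*H**2)
C(o) = 1/o (C(o) = 1/(o + 0) = 1/o)
C(1000)/X(V(-5)) = 1/(1000*((4*(-5)**2))) = 1/(1000*((4*25))) = (1/1000)/100 = (1/1000)*(1/100) = 1/100000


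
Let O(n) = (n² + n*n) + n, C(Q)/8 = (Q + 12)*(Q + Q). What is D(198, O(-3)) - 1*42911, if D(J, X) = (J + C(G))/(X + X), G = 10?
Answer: -641806/15 ≈ -42787.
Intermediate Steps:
C(Q) = 16*Q*(12 + Q) (C(Q) = 8*((Q + 12)*(Q + Q)) = 8*((12 + Q)*(2*Q)) = 8*(2*Q*(12 + Q)) = 16*Q*(12 + Q))
O(n) = n + 2*n² (O(n) = (n² + n²) + n = 2*n² + n = n + 2*n²)
D(J, X) = (3520 + J)/(2*X) (D(J, X) = (J + 16*10*(12 + 10))/(X + X) = (J + 16*10*22)/((2*X)) = (J + 3520)*(1/(2*X)) = (3520 + J)*(1/(2*X)) = (3520 + J)/(2*X))
D(198, O(-3)) - 1*42911 = (3520 + 198)/(2*((-3*(1 + 2*(-3))))) - 1*42911 = (½)*3718/(-3*(1 - 6)) - 42911 = (½)*3718/(-3*(-5)) - 42911 = (½)*3718/15 - 42911 = (½)*(1/15)*3718 - 42911 = 1859/15 - 42911 = -641806/15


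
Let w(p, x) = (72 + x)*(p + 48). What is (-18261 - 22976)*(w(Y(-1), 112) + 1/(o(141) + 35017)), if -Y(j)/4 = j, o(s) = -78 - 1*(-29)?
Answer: -13796820821525/34968 ≈ -3.9456e+8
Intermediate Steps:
o(s) = -49 (o(s) = -78 + 29 = -49)
Y(j) = -4*j
w(p, x) = (48 + p)*(72 + x) (w(p, x) = (72 + x)*(48 + p) = (48 + p)*(72 + x))
(-18261 - 22976)*(w(Y(-1), 112) + 1/(o(141) + 35017)) = (-18261 - 22976)*((3456 + 48*112 + 72*(-4*(-1)) - 4*(-1)*112) + 1/(-49 + 35017)) = -41237*((3456 + 5376 + 72*4 + 4*112) + 1/34968) = -41237*((3456 + 5376 + 288 + 448) + 1/34968) = -41237*(9568 + 1/34968) = -41237*334573825/34968 = -13796820821525/34968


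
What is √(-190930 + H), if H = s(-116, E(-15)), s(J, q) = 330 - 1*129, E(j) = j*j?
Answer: I*√190729 ≈ 436.73*I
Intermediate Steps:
E(j) = j²
s(J, q) = 201 (s(J, q) = 330 - 129 = 201)
H = 201
√(-190930 + H) = √(-190930 + 201) = √(-190729) = I*√190729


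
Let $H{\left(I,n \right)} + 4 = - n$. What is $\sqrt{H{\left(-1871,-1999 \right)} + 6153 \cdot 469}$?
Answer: $2 \sqrt{721938} \approx 1699.3$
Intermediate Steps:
$H{\left(I,n \right)} = -4 - n$
$\sqrt{H{\left(-1871,-1999 \right)} + 6153 \cdot 469} = \sqrt{\left(-4 - -1999\right) + 6153 \cdot 469} = \sqrt{\left(-4 + 1999\right) + 2885757} = \sqrt{1995 + 2885757} = \sqrt{2887752} = 2 \sqrt{721938}$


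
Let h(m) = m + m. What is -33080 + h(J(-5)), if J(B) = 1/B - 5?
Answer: -165452/5 ≈ -33090.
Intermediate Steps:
J(B) = -5 + 1/B
h(m) = 2*m
-33080 + h(J(-5)) = -33080 + 2*(-5 + 1/(-5)) = -33080 + 2*(-5 - ⅕) = -33080 + 2*(-26/5) = -33080 - 52/5 = -165452/5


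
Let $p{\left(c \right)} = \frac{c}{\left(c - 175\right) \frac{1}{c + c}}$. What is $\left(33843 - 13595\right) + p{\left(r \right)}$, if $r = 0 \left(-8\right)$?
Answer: $20248$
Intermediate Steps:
$r = 0$
$p{\left(c \right)} = \frac{2 c^{2}}{-175 + c}$ ($p{\left(c \right)} = \frac{c}{\left(-175 + c\right) \frac{1}{2 c}} = \frac{c}{\frac{1}{2} \frac{1}{c} \left(-175 + c\right)} = c \frac{2 c}{-175 + c} = \frac{2 c^{2}}{-175 + c}$)
$\left(33843 - 13595\right) + p{\left(r \right)} = \left(33843 - 13595\right) + \frac{2 \cdot 0^{2}}{-175 + 0} = 20248 + 2 \cdot 0 \frac{1}{-175} = 20248 + 2 \cdot 0 \left(- \frac{1}{175}\right) = 20248 + 0 = 20248$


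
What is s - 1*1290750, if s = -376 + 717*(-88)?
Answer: -1354222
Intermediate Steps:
s = -63472 (s = -376 - 63096 = -63472)
s - 1*1290750 = -63472 - 1*1290750 = -63472 - 1290750 = -1354222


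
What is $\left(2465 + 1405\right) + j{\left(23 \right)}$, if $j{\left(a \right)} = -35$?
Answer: $3835$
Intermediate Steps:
$\left(2465 + 1405\right) + j{\left(23 \right)} = \left(2465 + 1405\right) - 35 = 3870 - 35 = 3835$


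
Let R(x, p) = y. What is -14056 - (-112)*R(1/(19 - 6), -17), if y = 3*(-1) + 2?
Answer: -14168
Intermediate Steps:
y = -1 (y = -3 + 2 = -1)
R(x, p) = -1
-14056 - (-112)*R(1/(19 - 6), -17) = -14056 - (-112)*(-1) = -14056 - 1*112 = -14056 - 112 = -14168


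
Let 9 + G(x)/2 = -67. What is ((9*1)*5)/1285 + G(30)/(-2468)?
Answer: 15319/158569 ≈ 0.096608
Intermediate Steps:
G(x) = -152 (G(x) = -18 + 2*(-67) = -18 - 134 = -152)
((9*1)*5)/1285 + G(30)/(-2468) = ((9*1)*5)/1285 - 152/(-2468) = (9*5)*(1/1285) - 152*(-1/2468) = 45*(1/1285) + 38/617 = 9/257 + 38/617 = 15319/158569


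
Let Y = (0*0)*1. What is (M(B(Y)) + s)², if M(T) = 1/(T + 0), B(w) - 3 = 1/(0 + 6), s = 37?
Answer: 502681/361 ≈ 1392.5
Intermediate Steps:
Y = 0 (Y = 0*1 = 0)
B(w) = 19/6 (B(w) = 3 + 1/(0 + 6) = 3 + 1/6 = 3 + ⅙ = 19/6)
M(T) = 1/T
(M(B(Y)) + s)² = (1/(19/6) + 37)² = (6/19 + 37)² = (709/19)² = 502681/361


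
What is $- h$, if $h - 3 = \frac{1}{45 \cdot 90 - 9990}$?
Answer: $- \frac{17819}{5940} \approx -2.9998$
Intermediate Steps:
$h = \frac{17819}{5940}$ ($h = 3 + \frac{1}{45 \cdot 90 - 9990} = 3 + \frac{1}{4050 - 9990} = 3 + \frac{1}{-5940} = 3 - \frac{1}{5940} = \frac{17819}{5940} \approx 2.9998$)
$- h = \left(-1\right) \frac{17819}{5940} = - \frac{17819}{5940}$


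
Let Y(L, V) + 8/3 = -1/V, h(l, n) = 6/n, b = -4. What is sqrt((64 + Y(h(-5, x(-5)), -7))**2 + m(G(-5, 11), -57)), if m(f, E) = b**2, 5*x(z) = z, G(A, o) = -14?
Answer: sqrt(1673737)/21 ≈ 61.606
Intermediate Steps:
x(z) = z/5
m(f, E) = 16 (m(f, E) = (-4)**2 = 16)
Y(L, V) = -8/3 - 1/V
sqrt((64 + Y(h(-5, x(-5)), -7))**2 + m(G(-5, 11), -57)) = sqrt((64 + (-8/3 - 1/(-7)))**2 + 16) = sqrt((64 + (-8/3 - 1*(-1/7)))**2 + 16) = sqrt((64 + (-8/3 + 1/7))**2 + 16) = sqrt((64 - 53/21)**2 + 16) = sqrt((1291/21)**2 + 16) = sqrt(1666681/441 + 16) = sqrt(1673737/441) = sqrt(1673737)/21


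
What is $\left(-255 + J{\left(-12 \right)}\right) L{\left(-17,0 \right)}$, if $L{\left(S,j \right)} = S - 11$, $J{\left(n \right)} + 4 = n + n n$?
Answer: $3556$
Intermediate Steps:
$J{\left(n \right)} = -4 + n + n^{2}$ ($J{\left(n \right)} = -4 + \left(n + n n\right) = -4 + \left(n + n^{2}\right) = -4 + n + n^{2}$)
$L{\left(S,j \right)} = -11 + S$
$\left(-255 + J{\left(-12 \right)}\right) L{\left(-17,0 \right)} = \left(-255 - \left(16 - 144\right)\right) \left(-11 - 17\right) = \left(-255 - -128\right) \left(-28\right) = \left(-255 + 128\right) \left(-28\right) = \left(-127\right) \left(-28\right) = 3556$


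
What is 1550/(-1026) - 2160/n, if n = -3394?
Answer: -761135/870561 ≈ -0.87430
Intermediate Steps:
1550/(-1026) - 2160/n = 1550/(-1026) - 2160/(-3394) = 1550*(-1/1026) - 2160*(-1/3394) = -775/513 + 1080/1697 = -761135/870561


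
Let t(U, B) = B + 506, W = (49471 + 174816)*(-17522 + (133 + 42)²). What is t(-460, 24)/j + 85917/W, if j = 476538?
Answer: 799261986338/700232695476909 ≈ 0.0011414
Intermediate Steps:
W = 2938832561 (W = 224287*(-17522 + 175²) = 224287*(-17522 + 30625) = 224287*13103 = 2938832561)
t(U, B) = 506 + B
t(-460, 24)/j + 85917/W = (506 + 24)/476538 + 85917/2938832561 = 530*(1/476538) + 85917*(1/2938832561) = 265/238269 + 85917/2938832561 = 799261986338/700232695476909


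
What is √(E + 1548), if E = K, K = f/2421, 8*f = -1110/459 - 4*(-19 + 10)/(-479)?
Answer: √2406519360996114805/39428406 ≈ 39.345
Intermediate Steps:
f = -91369/293148 (f = (-1110/459 - 4*(-19 + 10)/(-479))/8 = (-1110*1/459 - 4*(-9)*(-1/479))/8 = (-370/153 + 36*(-1/479))/8 = (-370/153 - 36/479)/8 = (⅛)*(-182738/73287) = -91369/293148 ≈ -0.31168)
K = -91369/709711308 (K = -91369/293148/2421 = -91369/293148*1/2421 = -91369/709711308 ≈ -0.00012874)
E = -91369/709711308 ≈ -0.00012874
√(E + 1548) = √(-91369/709711308 + 1548) = √(1098633013415/709711308) = √2406519360996114805/39428406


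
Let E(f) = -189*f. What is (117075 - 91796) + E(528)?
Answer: -74513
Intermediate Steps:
(117075 - 91796) + E(528) = (117075 - 91796) - 189*528 = 25279 - 99792 = -74513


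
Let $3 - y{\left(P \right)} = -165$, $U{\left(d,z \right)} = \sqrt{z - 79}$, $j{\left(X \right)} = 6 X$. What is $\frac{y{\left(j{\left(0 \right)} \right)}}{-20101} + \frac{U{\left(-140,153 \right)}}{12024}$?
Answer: $- \frac{168}{20101} + \frac{\sqrt{74}}{12024} \approx -0.0076424$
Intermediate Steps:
$U{\left(d,z \right)} = \sqrt{-79 + z}$
$y{\left(P \right)} = 168$ ($y{\left(P \right)} = 3 - -165 = 3 + 165 = 168$)
$\frac{y{\left(j{\left(0 \right)} \right)}}{-20101} + \frac{U{\left(-140,153 \right)}}{12024} = \frac{168}{-20101} + \frac{\sqrt{-79 + 153}}{12024} = 168 \left(- \frac{1}{20101}\right) + \sqrt{74} \cdot \frac{1}{12024} = - \frac{168}{20101} + \frac{\sqrt{74}}{12024}$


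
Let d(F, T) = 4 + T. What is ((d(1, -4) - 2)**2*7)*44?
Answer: 1232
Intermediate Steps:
((d(1, -4) - 2)**2*7)*44 = (((4 - 4) - 2)**2*7)*44 = ((0 - 2)**2*7)*44 = ((-2)**2*7)*44 = (4*7)*44 = 28*44 = 1232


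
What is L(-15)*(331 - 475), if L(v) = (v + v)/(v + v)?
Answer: -144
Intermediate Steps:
L(v) = 1 (L(v) = (2*v)/((2*v)) = (2*v)*(1/(2*v)) = 1)
L(-15)*(331 - 475) = 1*(331 - 475) = 1*(-144) = -144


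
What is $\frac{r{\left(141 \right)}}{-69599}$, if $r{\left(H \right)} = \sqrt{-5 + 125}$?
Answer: $- \frac{2 \sqrt{30}}{69599} \approx -0.00015739$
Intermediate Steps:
$r{\left(H \right)} = 2 \sqrt{30}$ ($r{\left(H \right)} = \sqrt{120} = 2 \sqrt{30}$)
$\frac{r{\left(141 \right)}}{-69599} = \frac{2 \sqrt{30}}{-69599} = 2 \sqrt{30} \left(- \frac{1}{69599}\right) = - \frac{2 \sqrt{30}}{69599}$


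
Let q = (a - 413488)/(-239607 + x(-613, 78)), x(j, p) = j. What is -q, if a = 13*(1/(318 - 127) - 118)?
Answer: -79269189/45882020 ≈ -1.7277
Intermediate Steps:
a = -292981/191 (a = 13*(1/191 - 118) = 13*(-22537/191) = -292981/191 ≈ -1533.9)
q = 79269189/45882020 (q = (-292981/191 - 413488)/(-239607 - 613) = -79269189/191/(-240220) = -79269189/191*(-1/240220) = 79269189/45882020 ≈ 1.7277)
-q = -1*79269189/45882020 = -79269189/45882020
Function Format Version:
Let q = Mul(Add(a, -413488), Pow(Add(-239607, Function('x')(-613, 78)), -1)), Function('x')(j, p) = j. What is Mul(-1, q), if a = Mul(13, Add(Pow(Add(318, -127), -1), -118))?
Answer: Rational(-79269189, 45882020) ≈ -1.7277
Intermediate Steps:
a = Rational(-292981, 191) (a = Mul(13, Add(Pow(191, -1), -118)) = Mul(13, Add(Rational(1, 191), -118)) = Mul(13, Rational(-22537, 191)) = Rational(-292981, 191) ≈ -1533.9)
q = Rational(79269189, 45882020) (q = Mul(Add(Rational(-292981, 191), -413488), Pow(Add(-239607, -613), -1)) = Mul(Rational(-79269189, 191), Pow(-240220, -1)) = Mul(Rational(-79269189, 191), Rational(-1, 240220)) = Rational(79269189, 45882020) ≈ 1.7277)
Mul(-1, q) = Mul(-1, Rational(79269189, 45882020)) = Rational(-79269189, 45882020)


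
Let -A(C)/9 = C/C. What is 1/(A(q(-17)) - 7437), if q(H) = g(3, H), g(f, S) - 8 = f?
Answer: -1/7446 ≈ -0.00013430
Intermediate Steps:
g(f, S) = 8 + f
q(H) = 11 (q(H) = 8 + 3 = 11)
A(C) = -9 (A(C) = -9*C/C = -9*1 = -9)
1/(A(q(-17)) - 7437) = 1/(-9 - 7437) = 1/(-7446) = -1/7446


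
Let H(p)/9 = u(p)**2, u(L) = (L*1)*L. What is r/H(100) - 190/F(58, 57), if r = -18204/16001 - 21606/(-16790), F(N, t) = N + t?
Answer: -22193386997773753/13432839500000000 ≈ -1.6522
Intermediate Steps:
u(L) = L**2 (u(L) = L*L = L**2)
H(p) = 9*p**4 (H(p) = 9*(p**2)**2 = 9*p**4)
r = 20036223/134328395 (r = -18204*1/16001 - 21606*(-1/16790) = -18204/16001 + 10803/8395 = 20036223/134328395 ≈ 0.14916)
r/H(100) - 190/F(58, 57) = 20036223/(134328395*((9*100**4))) - 190/(58 + 57) = 20036223/(134328395*((9*100000000))) - 190/115 = (20036223/134328395)/900000000 - 190*1/115 = (20036223/134328395)*(1/900000000) - 38/23 = 2226247/13432839500000000 - 38/23 = -22193386997773753/13432839500000000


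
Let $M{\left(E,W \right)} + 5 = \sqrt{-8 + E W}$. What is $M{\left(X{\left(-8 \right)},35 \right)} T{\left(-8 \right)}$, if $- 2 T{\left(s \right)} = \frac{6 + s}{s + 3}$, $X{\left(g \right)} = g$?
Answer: $1 - \frac{12 i \sqrt{2}}{5} \approx 1.0 - 3.3941 i$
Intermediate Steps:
$M{\left(E,W \right)} = -5 + \sqrt{-8 + E W}$
$T{\left(s \right)} = - \frac{6 + s}{2 \left(3 + s\right)}$ ($T{\left(s \right)} = - \frac{\left(6 + s\right) \frac{1}{s + 3}}{2} = - \frac{\left(6 + s\right) \frac{1}{3 + s}}{2} = - \frac{\frac{1}{3 + s} \left(6 + s\right)}{2} = - \frac{6 + s}{2 \left(3 + s\right)}$)
$M{\left(X{\left(-8 \right)},35 \right)} T{\left(-8 \right)} = \left(-5 + \sqrt{-8 - 280}\right) \frac{-6 - -8}{2 \left(3 - 8\right)} = \left(-5 + \sqrt{-8 - 280}\right) \frac{-6 + 8}{2 \left(-5\right)} = \left(-5 + \sqrt{-288}\right) \frac{1}{2} \left(- \frac{1}{5}\right) 2 = \left(-5 + 12 i \sqrt{2}\right) \left(- \frac{1}{5}\right) = 1 - \frac{12 i \sqrt{2}}{5}$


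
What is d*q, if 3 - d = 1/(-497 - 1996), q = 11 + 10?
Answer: 52360/831 ≈ 63.008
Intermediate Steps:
q = 21
d = 7480/2493 (d = 3 - 1/(-497 - 1996) = 3 - 1/(-2493) = 3 - 1*(-1/2493) = 3 + 1/2493 = 7480/2493 ≈ 3.0004)
d*q = (7480/2493)*21 = 52360/831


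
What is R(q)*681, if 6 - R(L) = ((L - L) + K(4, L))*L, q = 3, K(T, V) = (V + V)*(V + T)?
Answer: -81720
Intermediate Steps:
K(T, V) = 2*V*(T + V) (K(T, V) = (2*V)*(T + V) = 2*V*(T + V))
R(L) = 6 - 2*L**2*(4 + L) (R(L) = 6 - ((L - L) + 2*L*(4 + L))*L = 6 - (0 + 2*L*(4 + L))*L = 6 - 2*L*(4 + L)*L = 6 - 2*L**2*(4 + L))
R(q)*681 = (6 - 2*3**2*(4 + 3))*681 = (6 - 2*9*7)*681 = (6 - 126)*681 = -120*681 = -81720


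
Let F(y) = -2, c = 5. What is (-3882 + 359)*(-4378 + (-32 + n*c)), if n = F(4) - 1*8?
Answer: 15712580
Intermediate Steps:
n = -10 (n = -2 - 1*8 = -2 - 8 = -10)
(-3882 + 359)*(-4378 + (-32 + n*c)) = (-3882 + 359)*(-4378 + (-32 - 10*5)) = -3523*(-4378 + (-32 - 50)) = -3523*(-4378 - 82) = -3523*(-4460) = 15712580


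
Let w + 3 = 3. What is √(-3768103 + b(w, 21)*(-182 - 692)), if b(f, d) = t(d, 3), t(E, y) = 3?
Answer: 5*I*√150829 ≈ 1941.8*I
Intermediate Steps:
w = 0 (w = -3 + 3 = 0)
b(f, d) = 3
√(-3768103 + b(w, 21)*(-182 - 692)) = √(-3768103 + 3*(-182 - 692)) = √(-3768103 + 3*(-874)) = √(-3768103 - 2622) = √(-3770725) = 5*I*√150829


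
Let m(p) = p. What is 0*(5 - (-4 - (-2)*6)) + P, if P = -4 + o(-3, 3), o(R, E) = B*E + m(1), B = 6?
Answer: 15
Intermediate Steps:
o(R, E) = 1 + 6*E (o(R, E) = 6*E + 1 = 1 + 6*E)
P = 15 (P = -4 + (1 + 6*3) = -4 + (1 + 18) = -4 + 19 = 15)
0*(5 - (-4 - (-2)*6)) + P = 0*(5 - (-4 - (-2)*6)) + 15 = 0*(5 - (-4 - 1*(-12))) + 15 = 0*(5 - (-4 + 12)) + 15 = 0*(5 - 1*8) + 15 = 0*(5 - 8) + 15 = 0*(-3) + 15 = 0 + 15 = 15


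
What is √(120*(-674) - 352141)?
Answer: I*√433021 ≈ 658.04*I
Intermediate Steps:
√(120*(-674) - 352141) = √(-80880 - 352141) = √(-433021) = I*√433021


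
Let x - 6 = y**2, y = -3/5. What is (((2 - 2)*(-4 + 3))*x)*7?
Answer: 0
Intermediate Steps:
y = -3/5 (y = -3*1/5 = -3/5 ≈ -0.60000)
x = 159/25 (x = 6 + (-3/5)**2 = 6 + 9/25 = 159/25 ≈ 6.3600)
(((2 - 2)*(-4 + 3))*x)*7 = (((2 - 2)*(-4 + 3))*(159/25))*7 = ((0*(-1))*(159/25))*7 = (0*(159/25))*7 = 0*7 = 0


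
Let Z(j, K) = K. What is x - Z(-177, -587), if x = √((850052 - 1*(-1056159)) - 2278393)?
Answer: 587 + I*√372182 ≈ 587.0 + 610.07*I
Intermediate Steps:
x = I*√372182 (x = √((850052 + 1056159) - 2278393) = √(1906211 - 2278393) = √(-372182) = I*√372182 ≈ 610.07*I)
x - Z(-177, -587) = I*√372182 - 1*(-587) = I*√372182 + 587 = 587 + I*√372182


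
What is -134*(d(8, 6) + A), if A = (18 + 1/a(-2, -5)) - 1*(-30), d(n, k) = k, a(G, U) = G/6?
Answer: -6834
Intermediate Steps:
a(G, U) = G/6 (a(G, U) = G*(1/6) = G/6)
A = 45 (A = (18 + 1/((1/6)*(-2))) - 1*(-30) = (18 + 1/(-1/3)) + 30 = (18 - 3) + 30 = 15 + 30 = 45)
-134*(d(8, 6) + A) = -134*(6 + 45) = -134*51 = -6834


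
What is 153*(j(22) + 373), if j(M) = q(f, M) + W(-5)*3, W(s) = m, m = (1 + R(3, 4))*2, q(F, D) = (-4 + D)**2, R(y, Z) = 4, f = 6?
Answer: 111231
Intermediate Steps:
m = 10 (m = (1 + 4)*2 = 5*2 = 10)
W(s) = 10
j(M) = 30 + (-4 + M)**2 (j(M) = (-4 + M)**2 + 10*3 = (-4 + M)**2 + 30 = 30 + (-4 + M)**2)
153*(j(22) + 373) = 153*((30 + (-4 + 22)**2) + 373) = 153*((30 + 18**2) + 373) = 153*((30 + 324) + 373) = 153*(354 + 373) = 153*727 = 111231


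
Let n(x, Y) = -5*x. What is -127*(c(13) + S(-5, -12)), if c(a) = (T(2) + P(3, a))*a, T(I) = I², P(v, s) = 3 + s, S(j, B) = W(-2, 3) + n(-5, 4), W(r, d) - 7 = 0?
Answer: -37084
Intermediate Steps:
W(r, d) = 7 (W(r, d) = 7 + 0 = 7)
S(j, B) = 32 (S(j, B) = 7 - 5*(-5) = 7 + 25 = 32)
c(a) = a*(7 + a) (c(a) = (2² + (3 + a))*a = (4 + (3 + a))*a = (7 + a)*a = a*(7 + a))
-127*(c(13) + S(-5, -12)) = -127*(13*(7 + 13) + 32) = -127*(13*20 + 32) = -127*(260 + 32) = -127*292 = -37084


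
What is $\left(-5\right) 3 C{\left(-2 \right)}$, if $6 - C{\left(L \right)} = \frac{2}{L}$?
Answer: $-105$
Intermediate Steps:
$C{\left(L \right)} = 6 - \frac{2}{L}$
$\left(-5\right) 3 C{\left(-2 \right)} = \left(-5\right) 3 \left(6 - \frac{2}{-2}\right) = - 15 \left(6 - -1\right) = - 15 \left(6 + 1\right) = \left(-15\right) 7 = -105$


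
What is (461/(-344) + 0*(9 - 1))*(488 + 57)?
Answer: -251245/344 ≈ -730.36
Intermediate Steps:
(461/(-344) + 0*(9 - 1))*(488 + 57) = (461*(-1/344) + 0*8)*545 = (-461/344 + 0)*545 = -461/344*545 = -251245/344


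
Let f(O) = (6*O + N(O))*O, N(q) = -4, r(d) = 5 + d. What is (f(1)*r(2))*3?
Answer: 42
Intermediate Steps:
f(O) = O*(-4 + 6*O) (f(O) = (6*O - 4)*O = (-4 + 6*O)*O = O*(-4 + 6*O))
(f(1)*r(2))*3 = ((2*1*(-2 + 3*1))*(5 + 2))*3 = ((2*1*(-2 + 3))*7)*3 = ((2*1*1)*7)*3 = (2*7)*3 = 14*3 = 42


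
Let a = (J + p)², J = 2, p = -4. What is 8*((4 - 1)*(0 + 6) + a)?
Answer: 176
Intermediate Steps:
a = 4 (a = (2 - 4)² = (-2)² = 4)
8*((4 - 1)*(0 + 6) + a) = 8*((4 - 1)*(0 + 6) + 4) = 8*(3*6 + 4) = 8*(18 + 4) = 8*22 = 176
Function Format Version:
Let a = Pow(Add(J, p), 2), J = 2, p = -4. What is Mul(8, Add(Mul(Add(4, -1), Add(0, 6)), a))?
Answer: 176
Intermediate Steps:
a = 4 (a = Pow(Add(2, -4), 2) = Pow(-2, 2) = 4)
Mul(8, Add(Mul(Add(4, -1), Add(0, 6)), a)) = Mul(8, Add(Mul(Add(4, -1), Add(0, 6)), 4)) = Mul(8, Add(Mul(3, 6), 4)) = Mul(8, Add(18, 4)) = Mul(8, 22) = 176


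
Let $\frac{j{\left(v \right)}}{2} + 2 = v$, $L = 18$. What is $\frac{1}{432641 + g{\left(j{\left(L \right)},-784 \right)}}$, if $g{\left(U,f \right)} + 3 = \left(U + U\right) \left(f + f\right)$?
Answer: $\frac{1}{332286} \approx 3.0095 \cdot 10^{-6}$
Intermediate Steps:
$j{\left(v \right)} = -4 + 2 v$
$g{\left(U,f \right)} = -3 + 4 U f$ ($g{\left(U,f \right)} = -3 + \left(U + U\right) \left(f + f\right) = -3 + 2 U 2 f = -3 + 4 U f$)
$\frac{1}{432641 + g{\left(j{\left(L \right)},-784 \right)}} = \frac{1}{432641 + \left(-3 + 4 \left(-4 + 2 \cdot 18\right) \left(-784\right)\right)} = \frac{1}{432641 + \left(-3 + 4 \left(-4 + 36\right) \left(-784\right)\right)} = \frac{1}{432641 + \left(-3 + 4 \cdot 32 \left(-784\right)\right)} = \frac{1}{432641 - 100355} = \frac{1}{332286}$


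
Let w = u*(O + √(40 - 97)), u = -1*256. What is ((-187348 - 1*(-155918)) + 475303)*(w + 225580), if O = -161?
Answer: 118423540908 - 113631488*I*√57 ≈ 1.1842e+11 - 8.579e+8*I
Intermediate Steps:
u = -256
w = 41216 - 256*I*√57 (w = -256*(-161 + √(40 - 97)) = -256*(-161 + √(-57)) = -256*(-161 + I*√57) = 41216 - 256*I*√57 ≈ 41216.0 - 1932.8*I)
((-187348 - 1*(-155918)) + 475303)*(w + 225580) = ((-187348 - 1*(-155918)) + 475303)*((41216 - 256*I*√57) + 225580) = ((-187348 + 155918) + 475303)*(266796 - 256*I*√57) = (-31430 + 475303)*(266796 - 256*I*√57) = 443873*(266796 - 256*I*√57) = 118423540908 - 113631488*I*√57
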